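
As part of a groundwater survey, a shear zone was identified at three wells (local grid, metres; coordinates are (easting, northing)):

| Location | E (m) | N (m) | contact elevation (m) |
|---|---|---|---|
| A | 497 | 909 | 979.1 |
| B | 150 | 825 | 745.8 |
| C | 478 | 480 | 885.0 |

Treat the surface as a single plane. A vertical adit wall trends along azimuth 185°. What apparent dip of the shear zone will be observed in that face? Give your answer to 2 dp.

13.79°

Let the plane be z = a·E + b·N + c.
B−A: −347a − 84b = −233.3;  C−A: −19a − 429b = −94.1.
Solving gives a = 0.62595, b = 0.19162.
Unit vector along 185° is (sin 185°, cos 185°) = (-0.0872, -0.9962).
Slope in that direction = a·(-0.0872) + b·(-0.9962) = −0.24545.
Apparent dip = arctan|0.24545| = 13.79° (true dip is 33.2°, so apparent ≤ true as expected).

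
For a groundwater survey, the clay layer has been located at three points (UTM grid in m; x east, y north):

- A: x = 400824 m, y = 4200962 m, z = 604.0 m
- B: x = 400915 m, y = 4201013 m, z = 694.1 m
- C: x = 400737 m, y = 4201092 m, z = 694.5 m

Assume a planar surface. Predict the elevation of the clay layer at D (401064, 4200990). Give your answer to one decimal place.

Two edge vectors: A→B = (91, 51, 90.1), A→C = (-87, 130, 90.5).
Normal n = (A→B) × (A→C) = (-7097.5, -16074.2, 16267).
So ∂z/∂x = −n_x/n_z = 0.436312780 and ∂z/∂y = −n_y/n_z = 0.988147784.
Intercept c from A: 604 − 174884.63 − 4151171.29 = −4325451.92.
At (401064, 4200990): z = 174989.3 + 4151199.0 − 4325451.92 = 736.4 m.

736.4 m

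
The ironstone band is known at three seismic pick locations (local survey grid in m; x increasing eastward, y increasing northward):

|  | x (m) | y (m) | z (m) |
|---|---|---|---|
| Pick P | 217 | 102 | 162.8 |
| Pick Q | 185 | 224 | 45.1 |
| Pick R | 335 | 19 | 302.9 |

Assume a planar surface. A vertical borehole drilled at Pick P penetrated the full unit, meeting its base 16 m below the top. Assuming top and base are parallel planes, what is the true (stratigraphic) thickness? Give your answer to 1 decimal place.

Let the plane be z = a·x + b·y + c.
Pick Q−Pick P: −32a + 122b = −117.7;  Pick R−Pick P: 118a − 83b = 140.1.
Solving gives a = 0.62377, b = −0.80114.
|∇z| = √(a²+b²) = 1.01534, so dip δ = arctan(1.01534) = 45.44°.
True thickness = vertical thickness × cos δ = 16 × cos 45.44° = 11.2 m.

11.2 m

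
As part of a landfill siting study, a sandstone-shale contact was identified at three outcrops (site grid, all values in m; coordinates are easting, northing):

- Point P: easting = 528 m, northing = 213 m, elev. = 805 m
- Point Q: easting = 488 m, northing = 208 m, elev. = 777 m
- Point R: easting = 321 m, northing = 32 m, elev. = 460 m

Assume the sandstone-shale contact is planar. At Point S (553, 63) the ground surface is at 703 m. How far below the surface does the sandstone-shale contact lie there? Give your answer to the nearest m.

Two edge vectors: Point P→Point Q = (-40, -5, -28), Point P→Point R = (-207, -181, -345).
Normal n = (Point P→Point Q) × (Point P→Point R) = (-3343, -8004, 6205).
So ∂z/∂easting = −n_x/n_z = 0.53876 and ∂z/∂northing = −n_y/n_z = 1.28993.
Intercept c from Point P: 805 − 284.46 − 274.75 = 245.78.
At (553, 63): z_contact = 297.9 + 81.3 + 245.78 = 625.0 m.
Depth below ground = 703 − 625.0 = 78 m.

78 m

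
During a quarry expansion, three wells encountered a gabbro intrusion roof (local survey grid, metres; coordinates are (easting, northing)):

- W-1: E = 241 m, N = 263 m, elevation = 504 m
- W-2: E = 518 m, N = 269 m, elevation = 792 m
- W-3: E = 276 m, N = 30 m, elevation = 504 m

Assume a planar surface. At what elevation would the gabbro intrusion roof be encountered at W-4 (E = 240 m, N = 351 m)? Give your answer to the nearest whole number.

517 m

Two edge vectors: W-1→W-2 = (277, 6, 288), W-1→W-3 = (35, -233, 0).
Normal n = (W-1→W-2) × (W-1→W-3) = (67104, 10080, -64751).
So ∂z/∂E = −n_x/n_z = 1.03634 and ∂z/∂N = −n_y/n_z = 0.15567.
Intercept c from W-1: 504 − 249.76 − 40.94 = 213.30.
At (240, 351): z = 248.7 + 54.6 + 213.30 = 516.7 m.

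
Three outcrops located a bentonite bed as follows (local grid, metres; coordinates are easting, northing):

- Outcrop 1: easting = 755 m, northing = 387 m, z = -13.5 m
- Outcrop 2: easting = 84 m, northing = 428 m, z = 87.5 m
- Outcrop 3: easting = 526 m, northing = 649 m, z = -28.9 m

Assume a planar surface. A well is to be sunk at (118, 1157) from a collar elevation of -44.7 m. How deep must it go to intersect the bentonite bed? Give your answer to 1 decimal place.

19.9 m

Let the plane be z = a·easting + b·northing + c.
Outcrop 2−Outcrop 1: −671a + 41b = 101;  Outcrop 3−Outcrop 1: −229a + 262b = −15.4.
Solving gives a = −0.162808, b = −0.201080.
Then c = -13.5 − a·755 − b·387 = 187.24.
At (118, 1157): z_contact = −19.21 − 232.65 + 187.24 = -64.62 m.
Depth below ground = -44.7 − (-64.62) = 19.9 m.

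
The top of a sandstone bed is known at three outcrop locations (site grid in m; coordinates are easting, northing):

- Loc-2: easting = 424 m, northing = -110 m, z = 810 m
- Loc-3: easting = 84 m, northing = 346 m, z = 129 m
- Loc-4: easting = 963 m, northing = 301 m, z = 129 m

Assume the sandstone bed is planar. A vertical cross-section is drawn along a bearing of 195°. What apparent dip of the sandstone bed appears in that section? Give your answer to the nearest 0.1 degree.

Let the plane be z = a·easting + b·northing + c.
Loc-3−Loc-2: −340a + 456b = −681;  Loc-4−Loc-2: 539a + 411b = −681.
Solving gives a = −0.07949, b = −1.55269.
Unit vector along 195° is (sin 195°, cos 195°) = (-0.2588, -0.9659).
Slope in that direction = a·(-0.2588) + b·(-0.9659) = 1.52036.
Apparent dip = arctan|1.52036| = 56.7° (true dip is 57.3°, so apparent ≤ true as expected).

56.7°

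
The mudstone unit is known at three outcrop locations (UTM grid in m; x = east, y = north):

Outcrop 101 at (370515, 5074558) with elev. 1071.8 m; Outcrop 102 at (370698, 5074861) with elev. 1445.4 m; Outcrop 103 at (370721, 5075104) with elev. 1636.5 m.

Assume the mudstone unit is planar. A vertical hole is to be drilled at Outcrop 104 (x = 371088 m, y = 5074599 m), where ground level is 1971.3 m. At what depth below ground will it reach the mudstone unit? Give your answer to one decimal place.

368.2 m

Let the plane be z = a·x + b·y + c.
Outcrop 102−Outcrop 101: 183a + 303b = 373.6;  Outcrop 103−Outcrop 101: 206a + 546b = 564.7.
Solving gives a = 0.876840000, b = 0.703426667.
Then c = 1071.8 − a·370515 − b·5074558 = −3893389.99.
At (371088, 5074599): z_contact = 325384.80 + 3569608.26 − 3893389.99 = 1603.07 m.
Depth below ground = 1971.3 − 1603.07 = 368.2 m.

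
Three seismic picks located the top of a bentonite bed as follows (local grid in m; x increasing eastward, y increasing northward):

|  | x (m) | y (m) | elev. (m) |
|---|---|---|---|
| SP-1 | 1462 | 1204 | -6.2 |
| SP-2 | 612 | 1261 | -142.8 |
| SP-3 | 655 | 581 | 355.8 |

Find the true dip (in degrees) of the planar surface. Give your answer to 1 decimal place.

36.3°

Two edge vectors: SP-1→SP-2 = (-850, 57, -136.6), SP-1→SP-3 = (-807, -623, 362).
Normal n = (SP-1→SP-2) × (SP-1→SP-3) = (-64467.8, 417936.2, 575549).
So ∂z/∂x = −n_x/n_z = 0.11201 and ∂z/∂y = −n_y/n_z = −0.72615.
Gradient magnitude |∇z| = √(a² + b²) = √(0.01255 + 0.52730) = 0.73474.
True dip = arctan(0.73474) = 36.3°, dipping toward N (azimuth ≈ 351°).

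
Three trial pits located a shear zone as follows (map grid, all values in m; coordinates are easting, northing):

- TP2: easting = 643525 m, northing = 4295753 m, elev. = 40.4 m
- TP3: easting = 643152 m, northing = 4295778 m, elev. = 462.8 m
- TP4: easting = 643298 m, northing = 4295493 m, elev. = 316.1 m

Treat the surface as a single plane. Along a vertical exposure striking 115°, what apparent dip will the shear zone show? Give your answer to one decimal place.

Two edge vectors: TP2→TP3 = (-373, 25, 422.4), TP2→TP4 = (-227, -260, 275.7).
Normal n = (TP2→TP3) × (TP2→TP4) = (116716.5, 6951.3, 102655).
So ∂z/∂easting = −n_x/n_z = −1.13698 and ∂z/∂northing = −n_y/n_z = −0.06772.
Unit vector along 115° is (sin 115°, cos 115°) = (0.9063, -0.4226).
Slope in that direction = a·(0.9063) + b·(-0.4226) = −1.00183.
Apparent dip = arctan|1.00183| = 45.1° (true dip is 48.7°, so apparent ≤ true as expected).

45.1°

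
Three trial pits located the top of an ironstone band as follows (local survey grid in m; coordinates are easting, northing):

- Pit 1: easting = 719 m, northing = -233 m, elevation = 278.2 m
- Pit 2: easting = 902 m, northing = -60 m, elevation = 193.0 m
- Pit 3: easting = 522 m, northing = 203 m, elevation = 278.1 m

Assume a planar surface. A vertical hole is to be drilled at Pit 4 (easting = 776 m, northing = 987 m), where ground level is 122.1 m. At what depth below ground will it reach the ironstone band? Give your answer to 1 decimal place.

42.5 m

Let the plane be z = a·easting + b·northing + c.
Pit 2−Pit 1: 183a + 173b = −85.2;  Pit 3−Pit 1: −197a + 436b = −0.1.
Solving gives a = −0.32608, b = −0.14756.
Then c = 278.2 − a·719 − b·-233 = 478.27.
At (776, 987): z_contact = −253.03 − 145.64 + 478.27 = 79.59 m.
Depth below ground = 122.1 − 79.59 = 42.5 m.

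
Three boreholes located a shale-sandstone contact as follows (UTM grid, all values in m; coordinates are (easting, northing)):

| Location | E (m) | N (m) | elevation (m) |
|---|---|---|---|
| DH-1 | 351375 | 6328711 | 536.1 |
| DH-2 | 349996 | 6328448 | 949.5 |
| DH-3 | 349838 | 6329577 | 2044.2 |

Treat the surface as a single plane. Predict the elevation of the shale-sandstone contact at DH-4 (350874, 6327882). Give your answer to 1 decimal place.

23.6 m

Two edge vectors: DH-1→DH-2 = (-1379, -263, 413.4), DH-1→DH-3 = (-1537, 866, 1508.1).
Normal n = (DH-1→DH-2) × (DH-1→DH-3) = (-754634.7, 1444274.1, -1598445).
So ∂z/∂E = −n_x/n_z = −0.472105515 and ∂z/∂N = −n_y/n_z = 0.903549450.
Intercept c from DH-1: 536.1 + 165886.08 − 5718303.34 = −5551881.17.
At (350874, 6327882): z = −165649.6 + 5717554.3 − 5551881.17 = 23.6 m.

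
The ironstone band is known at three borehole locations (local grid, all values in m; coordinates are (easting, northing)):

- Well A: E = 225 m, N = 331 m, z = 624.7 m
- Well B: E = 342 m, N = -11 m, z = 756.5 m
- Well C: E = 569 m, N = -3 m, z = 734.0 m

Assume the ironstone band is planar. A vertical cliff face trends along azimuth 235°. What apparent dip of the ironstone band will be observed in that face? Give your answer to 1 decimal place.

17.1°

Let the plane be z = a·E + b·N + c.
Well B−Well A: 117a − 342b = 131.8;  Well C−Well A: 344a − 334b = 109.3.
Solving gives a = −0.08452, b = −0.41429.
Unit vector along 235° is (sin 235°, cos 235°) = (-0.8192, -0.5736).
Slope in that direction = a·(-0.8192) + b·(-0.5736) = 0.30686.
Apparent dip = arctan|0.30686| = 17.1° (true dip is 22.9°, so apparent ≤ true as expected).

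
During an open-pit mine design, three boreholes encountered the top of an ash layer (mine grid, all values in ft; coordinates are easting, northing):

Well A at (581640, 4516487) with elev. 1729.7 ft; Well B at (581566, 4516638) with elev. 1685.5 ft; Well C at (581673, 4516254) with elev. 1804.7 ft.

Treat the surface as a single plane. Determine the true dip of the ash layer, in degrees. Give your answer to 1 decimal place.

Two edge vectors: Well A→Well B = (-74, 151, -44.2), Well A→Well C = (33, -233, 75).
Normal n = (Well A→Well B) × (Well A→Well C) = (1026.4, 4091.4, 12259).
So ∂z/∂easting = −n_x/n_z = −0.08373 and ∂z/∂northing = −n_y/n_z = −0.33375.
Gradient magnitude |∇z| = √(a² + b²) = √(0.00701 + 0.11139) = 0.34409.
True dip = arctan(0.34409) = 19.0°, dipping toward NNE (azimuth ≈ 014°).

19.0°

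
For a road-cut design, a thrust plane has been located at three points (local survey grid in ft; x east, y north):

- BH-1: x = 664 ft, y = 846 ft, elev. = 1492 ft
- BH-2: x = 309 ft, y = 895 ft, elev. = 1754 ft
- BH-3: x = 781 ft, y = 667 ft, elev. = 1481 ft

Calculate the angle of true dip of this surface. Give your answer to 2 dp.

42.79°

Let the plane be z = a·x + b·y + c.
BH-2−BH-1: −355a + 49b = 262;  BH-3−BH-1: 117a − 179b = −11.
Solving gives a = −0.80189, b = −0.46269.
Gradient magnitude |∇z| = √(a² + b²) = √(0.64303 + 0.21408) = 0.92580.
True dip = arctan(0.92580) = 42.79°, dipping toward ENE (azimuth ≈ 060°).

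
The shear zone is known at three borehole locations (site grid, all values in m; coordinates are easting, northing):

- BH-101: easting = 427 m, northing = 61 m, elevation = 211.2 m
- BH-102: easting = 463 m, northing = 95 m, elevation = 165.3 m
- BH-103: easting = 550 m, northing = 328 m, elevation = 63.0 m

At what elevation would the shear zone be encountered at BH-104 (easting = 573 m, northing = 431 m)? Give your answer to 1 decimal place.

38.3 m

Let the plane be z = a·easting + b·northing + c.
BH-102−BH-101: 36a + 34b = −45.9;  BH-103−BH-101: 123a + 267b = −148.2.
Solving gives a = −1.32901, b = 0.05718.
Then c = 211.2 − a·427 − b·61 = 775.20.
At (573, 431): z = −761.5 + 24.6 + 775.20 = 38.3 m.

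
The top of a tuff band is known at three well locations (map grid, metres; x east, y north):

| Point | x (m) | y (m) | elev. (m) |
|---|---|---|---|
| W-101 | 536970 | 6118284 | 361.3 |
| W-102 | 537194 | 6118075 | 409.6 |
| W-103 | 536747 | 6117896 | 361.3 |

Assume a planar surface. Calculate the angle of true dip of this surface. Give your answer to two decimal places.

Let the plane be z = a·x + b·y + c.
W-102−W-101: 224a − 209b = 48.3;  W-103−W-101: −223a − 388b = 0.
Solving gives a = 0.14036, b = −0.08067.
Gradient magnitude |∇z| = √(a² + b²) = √(0.01970 + 0.00651) = 0.16189.
True dip = arctan(0.16189) = 9.20°, dipping toward WNW (azimuth ≈ 300°).

9.20°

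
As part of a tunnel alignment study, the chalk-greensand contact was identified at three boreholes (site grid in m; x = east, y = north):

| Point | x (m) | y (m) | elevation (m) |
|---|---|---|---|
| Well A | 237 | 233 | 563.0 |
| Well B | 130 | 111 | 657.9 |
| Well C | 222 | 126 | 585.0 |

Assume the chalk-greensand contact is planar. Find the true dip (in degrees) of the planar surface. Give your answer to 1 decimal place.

38.0°

Two edge vectors: Well A→Well B = (-107, -122, 94.9), Well A→Well C = (-15, -107, 22).
Normal n = (Well A→Well B) × (Well A→Well C) = (7470.3, 930.5, 9619).
So ∂z/∂x = −n_x/n_z = −0.77662 and ∂z/∂y = −n_y/n_z = −0.09674.
Gradient magnitude |∇z| = √(a² + b²) = √(0.60314 + 0.00936) = 0.78262.
True dip = arctan(0.78262) = 38.0°, dipping toward E (azimuth ≈ 083°).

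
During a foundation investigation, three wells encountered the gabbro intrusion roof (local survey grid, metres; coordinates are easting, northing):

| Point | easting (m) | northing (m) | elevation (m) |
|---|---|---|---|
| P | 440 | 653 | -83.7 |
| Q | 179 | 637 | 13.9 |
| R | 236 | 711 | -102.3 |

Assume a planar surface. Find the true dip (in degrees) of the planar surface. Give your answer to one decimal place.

54.0°

Let the plane be z = a·easting + b·northing + c.
Q−P: −261a − 16b = 97.6;  R−P: −204a + 58b = −18.6.
Solving gives a = −0.29145, b = −1.34578.
Gradient magnitude |∇z| = √(a² + b²) = √(0.08494 + 1.81112) = 1.37697.
True dip = arctan(1.37697) = 54.0°, dipping toward NNE (azimuth ≈ 012°).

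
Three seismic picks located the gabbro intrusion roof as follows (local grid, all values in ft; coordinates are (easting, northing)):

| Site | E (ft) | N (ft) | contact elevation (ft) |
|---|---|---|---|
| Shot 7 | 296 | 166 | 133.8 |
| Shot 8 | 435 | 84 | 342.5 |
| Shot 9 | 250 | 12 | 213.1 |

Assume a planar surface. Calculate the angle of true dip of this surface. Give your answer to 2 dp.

52.58°

Two edge vectors: Shot 7→Shot 8 = (139, -82, 208.7), Shot 7→Shot 9 = (-46, -154, 79.3).
Normal n = (Shot 7→Shot 8) × (Shot 7→Shot 9) = (25637.2, -20622.9, -25178).
So ∂z/∂E = −n_x/n_z = 1.01824 and ∂z/∂N = −n_y/n_z = −0.81908.
Gradient magnitude |∇z| = √(a² + b²) = √(1.03681 + 0.67090) = 1.30679.
True dip = arctan(1.30679) = 52.58°, dipping toward NW (azimuth ≈ 309°).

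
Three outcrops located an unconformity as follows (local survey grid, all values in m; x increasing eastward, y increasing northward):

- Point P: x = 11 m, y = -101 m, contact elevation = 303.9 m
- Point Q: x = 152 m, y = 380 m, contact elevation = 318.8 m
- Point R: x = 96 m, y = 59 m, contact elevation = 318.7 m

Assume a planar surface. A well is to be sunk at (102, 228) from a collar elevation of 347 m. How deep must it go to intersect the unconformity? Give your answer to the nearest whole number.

34 m

Two edge vectors: Point P→Point Q = (141, 481, 14.9), Point P→Point R = (85, 160, 14.8).
Normal n = (Point P→Point Q) × (Point P→Point R) = (4734.8, -820.3, -18325).
So ∂z/∂x = −n_x/n_z = 0.25838 and ∂z/∂y = −n_y/n_z = −0.04476.
Intercept c from Point P: 303.9 − 2.84 − 4.52 = 296.54.
At (102, 228): z_contact = 26.4 − 10.2 + 296.54 = 312.7 m.
Depth below ground = 347 − 312.7 = 34 m.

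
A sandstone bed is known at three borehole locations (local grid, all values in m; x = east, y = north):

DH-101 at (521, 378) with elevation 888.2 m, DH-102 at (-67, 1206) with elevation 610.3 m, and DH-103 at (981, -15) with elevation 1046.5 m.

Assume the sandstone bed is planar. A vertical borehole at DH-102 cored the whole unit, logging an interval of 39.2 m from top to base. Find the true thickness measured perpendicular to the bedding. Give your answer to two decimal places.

Let the plane be z = a·x + b·y + c.
DH-102−DH-101: −588a + 828b = −277.9;  DH-103−DH-101: 460a − 393b = 158.3.
Solving gives a = 0.14592, b = −0.23201.
|∇z| = √(a²+b²) = 0.27408, so dip δ = arctan(0.27408) = 15.33°.
True thickness = vertical thickness × cos δ = 39.2 × cos 15.33° = 37.81 m.

37.81 m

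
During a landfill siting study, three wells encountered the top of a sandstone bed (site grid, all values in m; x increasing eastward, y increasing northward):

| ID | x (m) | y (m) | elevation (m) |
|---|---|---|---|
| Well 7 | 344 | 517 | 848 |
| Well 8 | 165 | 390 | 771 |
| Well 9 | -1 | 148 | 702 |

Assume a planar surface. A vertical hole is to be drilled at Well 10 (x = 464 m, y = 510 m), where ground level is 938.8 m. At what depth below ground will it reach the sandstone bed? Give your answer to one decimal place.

Let the plane be z = a·x + b·y + c.
Well 8−Well 7: −179a − 127b = −77;  Well 9−Well 7: −345a − 369b = −146.
Solving gives a = 0.44392, b = −0.01938.
Then c = 848 − a·344 − b·517 = 705.31.
At (464, 510): z_contact = 205.98 − 9.89 + 705.31 = 901.41 m.
Depth below ground = 938.8 − 901.41 = 37.4 m.

37.4 m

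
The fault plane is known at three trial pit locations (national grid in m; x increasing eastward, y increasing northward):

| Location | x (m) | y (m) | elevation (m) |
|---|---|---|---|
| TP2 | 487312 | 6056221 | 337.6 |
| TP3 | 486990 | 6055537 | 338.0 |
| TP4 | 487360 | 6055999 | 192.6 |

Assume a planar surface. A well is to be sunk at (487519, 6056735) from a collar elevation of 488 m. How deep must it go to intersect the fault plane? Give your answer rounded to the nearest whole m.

117 m

Let the plane be z = a·x + b·y + c.
TP3−TP2: −322a − 684b = 0.4;  TP4−TP2: 48a − 222b = −145.
Solving gives a = −0.95161624, b = 0.44739829.
Then c = 337.6 − a·487312 − b·6056221 = −2245471.30.
At (487519, 6056735): z_contact = −463931.0 + 2709772.9 − 2245471.30 = 370.6 m.
Depth below ground = 488 − 370.6 = 117 m.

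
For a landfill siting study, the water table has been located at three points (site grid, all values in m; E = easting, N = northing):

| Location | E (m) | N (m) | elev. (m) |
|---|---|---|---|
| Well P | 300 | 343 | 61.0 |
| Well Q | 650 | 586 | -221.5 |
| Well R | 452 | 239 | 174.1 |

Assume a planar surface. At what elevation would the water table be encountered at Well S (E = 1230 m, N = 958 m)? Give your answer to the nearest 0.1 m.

-655.1 m

Two edge vectors: Well P→Well Q = (350, 243, -282.5), Well P→Well R = (152, -104, 113.1).
Normal n = (Well P→Well Q) × (Well P→Well R) = (-1896.7, -82525, -73336).
So ∂z/∂E = −n_x/n_z = −0.025863 and ∂z/∂N = −n_y/n_z = −1.125300.
Intercept c from Well P: 61 + 7.76 + 385.98 = 454.74.
At (1230, 958): z = −31.8 − 1078.0 + 454.74 = -655.1 m.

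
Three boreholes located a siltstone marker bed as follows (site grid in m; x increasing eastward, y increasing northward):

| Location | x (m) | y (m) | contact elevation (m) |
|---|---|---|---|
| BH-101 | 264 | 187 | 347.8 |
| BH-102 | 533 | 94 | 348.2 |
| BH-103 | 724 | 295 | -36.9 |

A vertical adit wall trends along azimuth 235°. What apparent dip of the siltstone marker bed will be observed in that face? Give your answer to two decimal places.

51.01°

Let the plane be z = a·x + b·y + c.
BH-102−BH-101: 269a − 93b = 0.4;  BH-103−BH-101: 460a + 108b = −384.7.
Solving gives a = −0.49746, b = −1.44320.
Unit vector along 235° is (sin 235°, cos 235°) = (-0.8192, -0.5736).
Slope in that direction = a·(-0.8192) + b·(-0.5736) = 1.23529.
Apparent dip = arctan|1.23529| = 51.01° (true dip is 56.8°, so apparent ≤ true as expected).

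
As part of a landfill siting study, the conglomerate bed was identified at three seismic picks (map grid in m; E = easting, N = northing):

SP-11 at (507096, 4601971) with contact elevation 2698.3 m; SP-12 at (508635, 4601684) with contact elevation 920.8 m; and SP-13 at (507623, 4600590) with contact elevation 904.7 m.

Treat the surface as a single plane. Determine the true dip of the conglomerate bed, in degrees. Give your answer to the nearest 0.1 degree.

Two edge vectors: SP-11→SP-12 = (1539, -287, -1777.5), SP-11→SP-13 = (527, -1381, -1793.6).
Normal n = (SP-11→SP-12) × (SP-11→SP-13) = (-1939964.3, 1823607.9, -1974110).
So ∂z/∂E = −n_x/n_z = −0.98270 and ∂z/∂N = −n_y/n_z = 0.92376.
Gradient magnitude |∇z| = √(a² + b²) = √(0.96571 + 0.85334) = 1.34872.
True dip = arctan(1.34872) = 53.4°, dipping toward SE (azimuth ≈ 133°).

53.4°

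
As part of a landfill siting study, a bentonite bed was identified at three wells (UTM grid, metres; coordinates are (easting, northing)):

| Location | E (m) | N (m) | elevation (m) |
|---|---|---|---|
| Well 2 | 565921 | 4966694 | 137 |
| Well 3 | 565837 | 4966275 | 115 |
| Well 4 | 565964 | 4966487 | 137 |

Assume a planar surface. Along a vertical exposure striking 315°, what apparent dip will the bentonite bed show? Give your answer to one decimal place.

4.1°

Let the plane be z = a·E + b·N + c.
Well 3−Well 2: −84a − 419b = −22;  Well 4−Well 2: 43a − 207b = 0.
Solving gives a = 0.12863, b = 0.02672.
Unit vector along 315° is (sin 315°, cos 315°) = (-0.7071, 0.7071).
Slope in that direction = a·(-0.7071) + b·(0.7071) = −0.07206.
Apparent dip = arctan|0.07206| = 4.1° (true dip is 7.5°, so apparent ≤ true as expected).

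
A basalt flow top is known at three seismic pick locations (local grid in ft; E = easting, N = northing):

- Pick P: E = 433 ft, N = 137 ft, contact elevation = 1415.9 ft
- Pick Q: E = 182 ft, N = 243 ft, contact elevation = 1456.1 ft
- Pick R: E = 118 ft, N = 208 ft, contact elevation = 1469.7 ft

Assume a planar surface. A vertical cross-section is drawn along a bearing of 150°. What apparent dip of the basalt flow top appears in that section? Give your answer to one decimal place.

2.6°

Let the plane be z = a·E + b·N + c.
Pick Q−Pick P: −251a + 106b = 40.2;  Pick R−Pick P: −315a + 71b = 53.8.
Solving gives a = −0.18297, b = −0.05400.
Unit vector along 150° is (sin 150°, cos 150°) = (0.5000, -0.8660).
Slope in that direction = a·(0.5000) + b·(-0.8660) = −0.04471.
Apparent dip = arctan|0.04471| = 2.6° (true dip is 10.8°, so apparent ≤ true as expected).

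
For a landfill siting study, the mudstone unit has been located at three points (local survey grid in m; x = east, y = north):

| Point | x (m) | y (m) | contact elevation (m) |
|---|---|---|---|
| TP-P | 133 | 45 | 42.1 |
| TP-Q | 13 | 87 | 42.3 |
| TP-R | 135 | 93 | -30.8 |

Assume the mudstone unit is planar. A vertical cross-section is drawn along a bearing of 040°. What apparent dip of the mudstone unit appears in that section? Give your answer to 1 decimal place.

56.0°

Let the plane be z = a·x + b·y + c.
TP-Q−TP-P: −120a + 42b = 0.2;  TP-R−TP-P: 2a + 48b = −72.9.
Solving gives a = −0.52556, b = −1.49685.
Unit vector along 040° is (sin 40°, cos 40°) = (0.6428, 0.7660).
Slope in that direction = a·(0.6428) + b·(0.7660) = −1.48448.
Apparent dip = arctan|1.48448| = 56.0° (true dip is 57.8°, so apparent ≤ true as expected).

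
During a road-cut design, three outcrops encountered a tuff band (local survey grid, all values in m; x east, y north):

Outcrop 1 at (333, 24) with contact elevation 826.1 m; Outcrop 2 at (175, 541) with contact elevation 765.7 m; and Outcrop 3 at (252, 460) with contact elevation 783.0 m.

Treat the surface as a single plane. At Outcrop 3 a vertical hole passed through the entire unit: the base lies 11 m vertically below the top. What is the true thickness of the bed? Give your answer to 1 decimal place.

Two edge vectors: Outcrop 1→Outcrop 2 = (-158, 517, -60.4), Outcrop 1→Outcrop 3 = (-81, 436, -43.1).
Normal n = (Outcrop 1→Outcrop 2) × (Outcrop 1→Outcrop 3) = (4051.7, -1917.4, -27011).
So ∂z/∂x = −n_x/n_z = 0.15000 and ∂z/∂y = −n_y/n_z = −0.07099.
|∇z| = √(a²+b²) = 0.16595, so dip δ = arctan(0.16595) = 9.42°.
True thickness = vertical thickness × cos δ = 11 × cos 9.42° = 10.9 m.

10.9 m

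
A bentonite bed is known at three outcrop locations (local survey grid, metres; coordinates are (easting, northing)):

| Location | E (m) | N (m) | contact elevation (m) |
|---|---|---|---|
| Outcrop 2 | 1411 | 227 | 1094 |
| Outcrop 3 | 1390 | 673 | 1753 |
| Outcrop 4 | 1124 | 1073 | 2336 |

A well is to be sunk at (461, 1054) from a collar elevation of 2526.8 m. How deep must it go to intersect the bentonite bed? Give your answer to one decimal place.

Two edge vectors: Outcrop 2→Outcrop 3 = (-21, 446, 659), Outcrop 2→Outcrop 4 = (-287, 846, 1242).
Normal n = (Outcrop 2→Outcrop 3) × (Outcrop 2→Outcrop 4) = (-3582, -163051, 110236).
So ∂z/∂E = −n_x/n_z = 0.032494 and ∂z/∂N = −n_y/n_z = 1.479108.
Intercept c from Outcrop 2: 1094 − 45.85 − 335.76 = 712.39.
At (461, 1054): z_contact = 14.98 + 1558.98 + 712.39 = 2286.35 m.
Depth below ground = 2526.8 − 2286.35 = 240.4 m.

240.4 m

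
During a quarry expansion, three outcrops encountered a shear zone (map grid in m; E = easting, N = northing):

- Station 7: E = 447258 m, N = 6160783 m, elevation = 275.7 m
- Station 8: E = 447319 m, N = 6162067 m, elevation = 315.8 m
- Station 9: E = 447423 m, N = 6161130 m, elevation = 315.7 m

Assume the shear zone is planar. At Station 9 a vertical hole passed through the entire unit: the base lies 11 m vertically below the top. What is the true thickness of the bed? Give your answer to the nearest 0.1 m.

10.8 m

Two edge vectors: Station 7→Station 8 = (61, 1284, 40.1), Station 7→Station 9 = (165, 347, 40).
Normal n = (Station 7→Station 8) × (Station 7→Station 9) = (37445.3, 4176.5, -190693).
So ∂z/∂E = −n_x/n_z = 0.19636 and ∂z/∂N = −n_y/n_z = 0.02190.
|∇z| = √(a²+b²) = 0.19758, so dip δ = arctan(0.19758) = 11.18°.
True thickness = vertical thickness × cos δ = 11 × cos 11.18° = 10.8 m.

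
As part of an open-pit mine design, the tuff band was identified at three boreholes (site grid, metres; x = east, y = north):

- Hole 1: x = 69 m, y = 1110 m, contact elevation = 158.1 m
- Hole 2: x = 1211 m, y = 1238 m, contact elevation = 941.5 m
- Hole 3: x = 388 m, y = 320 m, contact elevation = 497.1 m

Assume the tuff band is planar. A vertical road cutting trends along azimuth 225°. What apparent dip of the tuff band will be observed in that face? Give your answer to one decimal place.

21.5°

Two edge vectors: Hole 1→Hole 2 = (1142, 128, 783.4), Hole 1→Hole 3 = (319, -790, 339).
Normal n = (Hole 1→Hole 2) × (Hole 1→Hole 3) = (662278, -137233.4, -943012).
So ∂z/∂x = −n_x/n_z = 0.70230 and ∂z/∂y = −n_y/n_z = −0.14553.
Unit vector along 225° is (sin 225°, cos 225°) = (-0.7071, -0.7071).
Slope in that direction = a·(-0.7071) + b·(-0.7071) = −0.39370.
Apparent dip = arctan|0.39370| = 21.5° (true dip is 35.6°, so apparent ≤ true as expected).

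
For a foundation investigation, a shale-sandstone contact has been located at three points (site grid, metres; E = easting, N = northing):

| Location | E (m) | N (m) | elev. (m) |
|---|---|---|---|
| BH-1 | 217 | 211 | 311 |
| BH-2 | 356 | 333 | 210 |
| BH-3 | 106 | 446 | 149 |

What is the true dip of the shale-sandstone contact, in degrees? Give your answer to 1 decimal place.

Let the plane be z = a·E + b·N + c.
BH-2−BH-1: 139a + 122b = −101;  BH-3−BH-1: −111a + 235b = −162.
Solving gives a = −0.08594, b = −0.72995.
Gradient magnitude |∇z| = √(a² + b²) = √(0.00739 + 0.53283) = 0.73500.
True dip = arctan(0.73500) = 36.3°, dipping toward N (azimuth ≈ 007°).

36.3°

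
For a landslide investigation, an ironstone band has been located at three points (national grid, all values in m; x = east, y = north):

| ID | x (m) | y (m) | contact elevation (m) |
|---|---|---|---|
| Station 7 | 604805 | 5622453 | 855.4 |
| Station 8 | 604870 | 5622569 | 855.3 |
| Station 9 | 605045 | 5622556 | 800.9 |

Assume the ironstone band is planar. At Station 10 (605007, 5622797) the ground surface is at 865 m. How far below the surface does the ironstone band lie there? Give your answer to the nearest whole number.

Let the plane be z = a·x + b·y + c.
Station 8−Station 7: 65a + 116b = −0.1;  Station 9−Station 7: 240a + 103b = −54.5.
Solving gives a = −0.29849610, b = 0.16639868.
Then c = 855.4 − a·604805 − b·5622453 = −754181.40.
At (605007, 5622797): z_contact = −180592.2 + 935626.0 − 754181.40 = 852.3 m.
Depth below ground = 865 − 852.3 = 13 m.

13 m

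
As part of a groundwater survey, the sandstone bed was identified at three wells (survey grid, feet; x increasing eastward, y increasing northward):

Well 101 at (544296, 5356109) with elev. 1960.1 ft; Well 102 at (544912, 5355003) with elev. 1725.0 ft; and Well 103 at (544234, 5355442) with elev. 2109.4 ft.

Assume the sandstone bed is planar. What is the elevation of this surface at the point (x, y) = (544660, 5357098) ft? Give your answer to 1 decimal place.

1556.0 ft

Two edge vectors: Well 101→Well 102 = (616, -1106, -235.1), Well 101→Well 103 = (-62, -667, 149.3).
Normal n = (Well 101→Well 102) × (Well 101→Well 103) = (-321937.5, -77392.6, -479444).
So ∂z/∂x = −n_x/n_z = −0.671480924 and ∂z/∂y = −n_y/n_z = −0.161421563.
Intercept c from Well 101: 1960.1 + 365484.38 + 864591.49 = 1232035.97.
At (544660, 5357098): z = −365728.8 − 864751.1 + 1232035.97 = 1556.0 ft.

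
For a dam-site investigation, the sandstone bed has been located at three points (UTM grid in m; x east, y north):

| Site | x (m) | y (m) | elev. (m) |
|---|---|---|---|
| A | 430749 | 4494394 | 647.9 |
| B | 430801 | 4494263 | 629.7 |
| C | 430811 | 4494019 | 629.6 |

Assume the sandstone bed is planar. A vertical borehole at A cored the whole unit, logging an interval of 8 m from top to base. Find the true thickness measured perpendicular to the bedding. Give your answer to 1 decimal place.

7.5 m

Two edge vectors: A→B = (52, -131, -18.2), A→C = (62, -375, -18.3).
Normal n = (A→B) × (A→C) = (-4427.7, -176.8, -11378).
So ∂z/∂x = −n_x/n_z = −0.38915 and ∂z/∂y = −n_y/n_z = −0.01554.
|∇z| = √(a²+b²) = 0.38946, so dip δ = arctan(0.38946) = 21.28°.
True thickness = vertical thickness × cos δ = 8 × cos 21.28° = 7.5 m.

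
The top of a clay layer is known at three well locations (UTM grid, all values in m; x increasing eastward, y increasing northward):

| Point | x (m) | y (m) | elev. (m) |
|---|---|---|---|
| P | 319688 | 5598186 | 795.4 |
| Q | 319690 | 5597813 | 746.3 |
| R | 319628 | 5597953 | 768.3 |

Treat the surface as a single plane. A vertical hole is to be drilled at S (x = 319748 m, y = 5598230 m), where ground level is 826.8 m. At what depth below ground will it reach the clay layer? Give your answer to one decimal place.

Two edge vectors: P→Q = (2, -373, -49.1), P→R = (-60, -233, -27.1).
Normal n = (P→Q) × (P→R) = (-1332, 3000.2, -22846).
So ∂z/∂x = −n_x/n_z = −0.058303423 and ∂z/∂y = −n_y/n_z = 0.131322770.
Intercept c from P: 795.4 + 18638.90 − 735169.29 = −715734.99.
At (319748, 5598230): z_contact = −18642.40 + 735175.07 − 715734.99 = 797.68 m.
Depth below ground = 826.8 − 797.68 = 29.1 m.

29.1 m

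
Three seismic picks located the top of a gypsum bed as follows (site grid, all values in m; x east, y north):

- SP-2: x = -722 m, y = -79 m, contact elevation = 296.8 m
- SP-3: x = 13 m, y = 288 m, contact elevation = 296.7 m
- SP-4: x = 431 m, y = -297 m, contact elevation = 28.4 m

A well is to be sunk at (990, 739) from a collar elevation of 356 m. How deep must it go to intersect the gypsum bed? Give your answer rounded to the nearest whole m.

Let the plane be z = a·x + b·y + c.
SP-3−SP-2: 735a + 367b = −0.1;  SP-4−SP-2: 1153a − 218b = −268.4.
Solving gives a = −0.16889, b = 0.33796.
Then c = 296.8 − a·-722 − b·-79 = 201.56.
At (990, 739): z_contact = −167.2 + 249.8 + 201.56 = 284.1 m.
Depth below ground = 356 − 284.1 = 72 m.

72 m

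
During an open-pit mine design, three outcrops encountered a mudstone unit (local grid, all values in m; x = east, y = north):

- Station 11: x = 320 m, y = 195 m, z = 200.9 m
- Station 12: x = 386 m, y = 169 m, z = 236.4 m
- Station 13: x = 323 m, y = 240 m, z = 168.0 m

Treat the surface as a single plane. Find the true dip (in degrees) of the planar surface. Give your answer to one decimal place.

Two edge vectors: Station 11→Station 12 = (66, -26, 35.5), Station 11→Station 13 = (3, 45, -32.9).
Normal n = (Station 11→Station 12) × (Station 11→Station 13) = (-742.1, 2277.9, 3048).
So ∂z/∂x = −n_x/n_z = 0.24347 and ∂z/∂y = −n_y/n_z = −0.74734.
Gradient magnitude |∇z| = √(a² + b²) = √(0.05928 + 0.55852) = 0.78600.
True dip = arctan(0.78600) = 38.2°, dipping toward NNW (azimuth ≈ 342°).

38.2°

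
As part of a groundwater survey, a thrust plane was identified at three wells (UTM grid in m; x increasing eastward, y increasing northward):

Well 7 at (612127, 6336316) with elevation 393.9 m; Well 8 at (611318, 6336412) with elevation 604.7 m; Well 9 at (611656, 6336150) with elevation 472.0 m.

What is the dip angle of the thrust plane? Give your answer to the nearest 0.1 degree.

Two edge vectors: Well 7→Well 8 = (-809, 96, 210.8), Well 7→Well 9 = (-471, -166, 78.1).
Normal n = (Well 7→Well 8) × (Well 7→Well 9) = (42490.4, -36103.9, 179510).
So ∂z/∂x = −n_x/n_z = −0.23670 and ∂z/∂y = −n_y/n_z = 0.20112.
Gradient magnitude |∇z| = √(a² + b²) = √(0.05603 + 0.04045) = 0.31061.
True dip = arctan(0.31061) = 17.3°, dipping toward SE (azimuth ≈ 130°).

17.3°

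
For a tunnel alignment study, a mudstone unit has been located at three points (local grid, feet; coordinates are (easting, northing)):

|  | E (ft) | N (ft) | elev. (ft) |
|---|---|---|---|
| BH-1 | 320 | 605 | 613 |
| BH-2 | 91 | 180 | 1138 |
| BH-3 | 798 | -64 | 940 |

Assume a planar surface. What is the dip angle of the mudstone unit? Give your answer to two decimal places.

47.50°

Let the plane be z = a·E + b·N + c.
BH-2−BH-1: −229a − 425b = 525;  BH-3−BH-1: 478a − 669b = 327.
Solving gives a = −0.59562, b = −0.91436.
Gradient magnitude |∇z| = √(a² + b²) = √(0.35476 + 0.83605) = 1.09125.
True dip = arctan(1.09125) = 47.50°, dipping toward NNE (azimuth ≈ 033°).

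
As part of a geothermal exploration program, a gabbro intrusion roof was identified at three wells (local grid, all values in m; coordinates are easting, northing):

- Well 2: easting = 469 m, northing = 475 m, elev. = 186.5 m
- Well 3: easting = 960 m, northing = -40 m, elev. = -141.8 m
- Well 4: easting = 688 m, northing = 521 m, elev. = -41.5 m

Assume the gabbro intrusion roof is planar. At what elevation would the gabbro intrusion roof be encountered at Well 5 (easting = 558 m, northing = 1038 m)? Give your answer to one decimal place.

-67.2 m

Two edge vectors: Well 2→Well 3 = (491, -515, -328.3), Well 2→Well 4 = (219, 46, -228).
Normal n = (Well 2→Well 3) × (Well 2→Well 4) = (132521.8, 40050.3, 135371).
So ∂z/∂easting = −n_x/n_z = −0.978953 and ∂z/∂northing = −n_y/n_z = −0.295856.
Intercept c from Well 2: 186.5 + 459.13 + 140.53 = 786.16.
At (558, 1038): z = −546.3 − 307.1 + 786.16 = -67.2 m.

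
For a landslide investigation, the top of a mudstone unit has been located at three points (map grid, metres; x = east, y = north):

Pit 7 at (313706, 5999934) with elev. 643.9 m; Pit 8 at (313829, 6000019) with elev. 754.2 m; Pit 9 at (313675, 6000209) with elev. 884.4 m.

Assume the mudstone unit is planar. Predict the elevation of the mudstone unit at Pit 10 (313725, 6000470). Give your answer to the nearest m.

1134 m

Two edge vectors: Pit 7→Pit 8 = (123, 85, 110.3), Pit 7→Pit 9 = (-31, 275, 240.5).
Normal n = (Pit 7→Pit 8) × (Pit 7→Pit 9) = (-9890, -33000.8, 36460).
So ∂z/∂x = −n_x/n_z = 0.27125617 and ∂z/∂y = −n_y/n_z = 0.90512342.
Intercept c from Pit 7: 643.9 − 85094.69 − 5430680.80 = −5515131.59.
At (313725, 6000470): z = 85099.8 + 5431165.9 − 5515131.59 = 1134.2 m.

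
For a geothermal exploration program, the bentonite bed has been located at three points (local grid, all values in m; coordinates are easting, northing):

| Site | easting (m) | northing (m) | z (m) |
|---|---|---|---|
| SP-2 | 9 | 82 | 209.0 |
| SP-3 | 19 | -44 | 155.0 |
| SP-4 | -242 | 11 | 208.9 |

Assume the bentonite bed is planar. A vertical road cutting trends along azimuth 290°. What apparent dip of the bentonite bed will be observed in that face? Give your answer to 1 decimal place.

14.3°

Two edge vectors: SP-2→SP-3 = (10, -126, -54), SP-2→SP-4 = (-251, -71, -0.1).
Normal n = (SP-2→SP-3) × (SP-2→SP-4) = (-3821.4, 13555, -32336).
So ∂z/∂easting = −n_x/n_z = −0.11818 and ∂z/∂northing = −n_y/n_z = 0.41919.
Unit vector along 290° is (sin 290°, cos 290°) = (-0.9397, 0.3420).
Slope in that direction = a·(-0.9397) + b·(0.3420) = 0.25442.
Apparent dip = arctan|0.25442| = 14.3° (true dip is 23.5°, so apparent ≤ true as expected).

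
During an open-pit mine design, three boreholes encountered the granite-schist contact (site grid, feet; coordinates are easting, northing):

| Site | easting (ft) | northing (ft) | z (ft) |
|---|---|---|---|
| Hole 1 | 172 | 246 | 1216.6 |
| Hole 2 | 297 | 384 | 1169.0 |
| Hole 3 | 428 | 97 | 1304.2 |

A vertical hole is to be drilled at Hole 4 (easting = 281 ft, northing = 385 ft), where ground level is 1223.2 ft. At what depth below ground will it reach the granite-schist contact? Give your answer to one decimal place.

Let the plane be z = a·easting + b·northing + c.
Hole 2−Hole 1: 125a + 138b = −47.6;  Hole 3−Hole 1: 256a − 149b = 87.6.
Solving gives a = 0.09261, b = −0.42881.
Then c = 1216.6 − a·172 − b·246 = 1306.16.
At (281, 385): z_contact = 26.02 − 165.09 + 1306.16 = 1167.09 ft.
Depth below ground = 1223.2 − 1167.09 = 56.1 ft.

56.1 ft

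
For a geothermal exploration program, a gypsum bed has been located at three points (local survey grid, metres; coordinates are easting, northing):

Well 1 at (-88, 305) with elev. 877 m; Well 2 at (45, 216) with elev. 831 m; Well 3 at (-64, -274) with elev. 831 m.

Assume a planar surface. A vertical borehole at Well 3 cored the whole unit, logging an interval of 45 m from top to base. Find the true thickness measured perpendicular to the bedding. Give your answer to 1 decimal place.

Let the plane be z = a·easting + b·northing + c.
Well 2−Well 1: 133a − 89b = −46;  Well 3−Well 1: 24a − 579b = −46.
Solving gives a = −0.30105, b = 0.06697.
|∇z| = √(a²+b²) = 0.30841, so dip δ = arctan(0.30841) = 17.14°.
True thickness = vertical thickness × cos δ = 45 × cos 17.14° = 43.0 m.

43.0 m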